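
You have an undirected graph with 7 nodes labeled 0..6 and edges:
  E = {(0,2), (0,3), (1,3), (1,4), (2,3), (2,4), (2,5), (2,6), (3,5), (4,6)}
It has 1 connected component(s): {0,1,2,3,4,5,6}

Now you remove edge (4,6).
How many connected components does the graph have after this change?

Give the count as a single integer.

Answer: 1

Derivation:
Initial component count: 1
Remove (4,6): not a bridge. Count unchanged: 1.
  After removal, components: {0,1,2,3,4,5,6}
New component count: 1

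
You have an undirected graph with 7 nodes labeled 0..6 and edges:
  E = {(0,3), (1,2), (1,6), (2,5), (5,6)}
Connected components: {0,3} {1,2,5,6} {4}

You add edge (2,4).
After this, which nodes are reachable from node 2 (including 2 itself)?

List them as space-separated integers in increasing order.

Before: nodes reachable from 2: {1,2,5,6}
Adding (2,4): merges 2's component with another. Reachability grows.
After: nodes reachable from 2: {1,2,4,5,6}

Answer: 1 2 4 5 6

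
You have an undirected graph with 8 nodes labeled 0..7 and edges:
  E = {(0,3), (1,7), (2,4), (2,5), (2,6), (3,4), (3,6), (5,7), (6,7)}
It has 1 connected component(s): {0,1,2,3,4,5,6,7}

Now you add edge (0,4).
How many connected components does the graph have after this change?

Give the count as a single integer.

Answer: 1

Derivation:
Initial component count: 1
Add (0,4): endpoints already in same component. Count unchanged: 1.
New component count: 1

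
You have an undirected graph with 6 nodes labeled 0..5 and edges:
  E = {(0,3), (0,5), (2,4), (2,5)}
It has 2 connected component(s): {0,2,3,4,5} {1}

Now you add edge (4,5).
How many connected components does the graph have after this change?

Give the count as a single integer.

Initial component count: 2
Add (4,5): endpoints already in same component. Count unchanged: 2.
New component count: 2

Answer: 2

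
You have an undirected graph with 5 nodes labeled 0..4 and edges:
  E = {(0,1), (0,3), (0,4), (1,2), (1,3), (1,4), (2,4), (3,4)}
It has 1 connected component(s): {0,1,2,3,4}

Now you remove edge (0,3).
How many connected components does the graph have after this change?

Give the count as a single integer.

Initial component count: 1
Remove (0,3): not a bridge. Count unchanged: 1.
  After removal, components: {0,1,2,3,4}
New component count: 1

Answer: 1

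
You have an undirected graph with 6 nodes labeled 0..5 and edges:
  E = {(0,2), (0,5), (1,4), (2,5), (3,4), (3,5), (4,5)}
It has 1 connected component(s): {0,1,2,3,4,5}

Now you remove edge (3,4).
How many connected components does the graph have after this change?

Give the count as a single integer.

Initial component count: 1
Remove (3,4): not a bridge. Count unchanged: 1.
  After removal, components: {0,1,2,3,4,5}
New component count: 1

Answer: 1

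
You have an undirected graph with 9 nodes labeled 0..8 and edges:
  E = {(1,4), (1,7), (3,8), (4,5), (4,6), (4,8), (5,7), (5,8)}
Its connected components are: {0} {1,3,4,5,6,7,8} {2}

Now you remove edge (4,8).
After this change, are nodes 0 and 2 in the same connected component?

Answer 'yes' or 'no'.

Answer: no

Derivation:
Initial components: {0} {1,3,4,5,6,7,8} {2}
Removing edge (4,8): not a bridge — component count unchanged at 3.
New components: {0} {1,3,4,5,6,7,8} {2}
Are 0 and 2 in the same component? no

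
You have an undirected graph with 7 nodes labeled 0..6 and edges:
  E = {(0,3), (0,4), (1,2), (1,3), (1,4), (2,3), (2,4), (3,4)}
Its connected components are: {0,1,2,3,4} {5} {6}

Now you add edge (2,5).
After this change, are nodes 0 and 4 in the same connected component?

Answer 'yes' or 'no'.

Initial components: {0,1,2,3,4} {5} {6}
Adding edge (2,5): merges {0,1,2,3,4} and {5}.
New components: {0,1,2,3,4,5} {6}
Are 0 and 4 in the same component? yes

Answer: yes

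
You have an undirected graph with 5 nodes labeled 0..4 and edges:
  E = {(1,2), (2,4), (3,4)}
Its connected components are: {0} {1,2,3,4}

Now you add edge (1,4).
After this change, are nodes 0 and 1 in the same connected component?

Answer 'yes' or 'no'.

Initial components: {0} {1,2,3,4}
Adding edge (1,4): both already in same component {1,2,3,4}. No change.
New components: {0} {1,2,3,4}
Are 0 and 1 in the same component? no

Answer: no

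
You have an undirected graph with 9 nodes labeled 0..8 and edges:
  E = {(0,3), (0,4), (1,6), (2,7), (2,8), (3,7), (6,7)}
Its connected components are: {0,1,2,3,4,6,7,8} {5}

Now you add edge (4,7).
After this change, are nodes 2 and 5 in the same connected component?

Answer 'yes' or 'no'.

Initial components: {0,1,2,3,4,6,7,8} {5}
Adding edge (4,7): both already in same component {0,1,2,3,4,6,7,8}. No change.
New components: {0,1,2,3,4,6,7,8} {5}
Are 2 and 5 in the same component? no

Answer: no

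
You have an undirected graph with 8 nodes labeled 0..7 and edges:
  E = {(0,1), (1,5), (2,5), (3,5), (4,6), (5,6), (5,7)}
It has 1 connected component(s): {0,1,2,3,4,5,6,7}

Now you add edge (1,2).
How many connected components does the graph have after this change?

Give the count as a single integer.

Initial component count: 1
Add (1,2): endpoints already in same component. Count unchanged: 1.
New component count: 1

Answer: 1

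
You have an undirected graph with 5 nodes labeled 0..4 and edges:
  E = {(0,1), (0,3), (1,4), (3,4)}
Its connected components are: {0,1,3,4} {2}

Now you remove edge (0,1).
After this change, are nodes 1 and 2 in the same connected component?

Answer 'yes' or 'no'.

Answer: no

Derivation:
Initial components: {0,1,3,4} {2}
Removing edge (0,1): not a bridge — component count unchanged at 2.
New components: {0,1,3,4} {2}
Are 1 and 2 in the same component? no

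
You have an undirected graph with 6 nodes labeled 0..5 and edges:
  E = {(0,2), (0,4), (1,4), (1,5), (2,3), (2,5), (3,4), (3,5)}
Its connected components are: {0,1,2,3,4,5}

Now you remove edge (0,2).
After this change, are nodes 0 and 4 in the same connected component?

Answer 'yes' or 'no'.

Answer: yes

Derivation:
Initial components: {0,1,2,3,4,5}
Removing edge (0,2): not a bridge — component count unchanged at 1.
New components: {0,1,2,3,4,5}
Are 0 and 4 in the same component? yes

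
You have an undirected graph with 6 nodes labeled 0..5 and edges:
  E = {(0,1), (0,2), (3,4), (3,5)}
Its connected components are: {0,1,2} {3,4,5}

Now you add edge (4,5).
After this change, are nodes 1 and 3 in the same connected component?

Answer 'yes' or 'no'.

Initial components: {0,1,2} {3,4,5}
Adding edge (4,5): both already in same component {3,4,5}. No change.
New components: {0,1,2} {3,4,5}
Are 1 and 3 in the same component? no

Answer: no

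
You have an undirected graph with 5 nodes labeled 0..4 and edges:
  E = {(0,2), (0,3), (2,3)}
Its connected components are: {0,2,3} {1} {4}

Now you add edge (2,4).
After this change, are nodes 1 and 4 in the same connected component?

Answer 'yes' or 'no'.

Answer: no

Derivation:
Initial components: {0,2,3} {1} {4}
Adding edge (2,4): merges {0,2,3} and {4}.
New components: {0,2,3,4} {1}
Are 1 and 4 in the same component? no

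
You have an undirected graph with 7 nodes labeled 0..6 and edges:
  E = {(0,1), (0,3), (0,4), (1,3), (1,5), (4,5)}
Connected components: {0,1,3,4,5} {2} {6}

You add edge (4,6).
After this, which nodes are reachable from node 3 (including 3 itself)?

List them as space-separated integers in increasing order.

Before: nodes reachable from 3: {0,1,3,4,5}
Adding (4,6): merges 3's component with another. Reachability grows.
After: nodes reachable from 3: {0,1,3,4,5,6}

Answer: 0 1 3 4 5 6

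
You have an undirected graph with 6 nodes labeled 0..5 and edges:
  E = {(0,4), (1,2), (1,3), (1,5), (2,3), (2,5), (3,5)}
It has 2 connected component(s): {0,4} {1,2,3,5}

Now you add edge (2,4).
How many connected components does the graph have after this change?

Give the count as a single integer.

Answer: 1

Derivation:
Initial component count: 2
Add (2,4): merges two components. Count decreases: 2 -> 1.
New component count: 1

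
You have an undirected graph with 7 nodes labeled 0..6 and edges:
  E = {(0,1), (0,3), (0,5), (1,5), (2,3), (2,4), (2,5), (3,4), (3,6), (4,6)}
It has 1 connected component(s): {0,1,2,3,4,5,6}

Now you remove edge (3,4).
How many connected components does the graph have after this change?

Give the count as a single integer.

Initial component count: 1
Remove (3,4): not a bridge. Count unchanged: 1.
  After removal, components: {0,1,2,3,4,5,6}
New component count: 1

Answer: 1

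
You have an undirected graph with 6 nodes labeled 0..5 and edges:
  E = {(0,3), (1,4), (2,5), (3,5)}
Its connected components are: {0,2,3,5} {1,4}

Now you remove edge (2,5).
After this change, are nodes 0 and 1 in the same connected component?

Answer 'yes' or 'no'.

Answer: no

Derivation:
Initial components: {0,2,3,5} {1,4}
Removing edge (2,5): it was a bridge — component count 2 -> 3.
New components: {0,3,5} {1,4} {2}
Are 0 and 1 in the same component? no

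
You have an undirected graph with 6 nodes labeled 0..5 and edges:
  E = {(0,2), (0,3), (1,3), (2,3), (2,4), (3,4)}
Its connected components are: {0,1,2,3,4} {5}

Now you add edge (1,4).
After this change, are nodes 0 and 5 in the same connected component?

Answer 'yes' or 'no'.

Answer: no

Derivation:
Initial components: {0,1,2,3,4} {5}
Adding edge (1,4): both already in same component {0,1,2,3,4}. No change.
New components: {0,1,2,3,4} {5}
Are 0 and 5 in the same component? no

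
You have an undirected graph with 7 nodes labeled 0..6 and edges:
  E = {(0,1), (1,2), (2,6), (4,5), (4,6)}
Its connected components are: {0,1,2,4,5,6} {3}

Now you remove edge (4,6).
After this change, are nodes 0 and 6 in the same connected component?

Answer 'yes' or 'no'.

Initial components: {0,1,2,4,5,6} {3}
Removing edge (4,6): it was a bridge — component count 2 -> 3.
New components: {0,1,2,6} {3} {4,5}
Are 0 and 6 in the same component? yes

Answer: yes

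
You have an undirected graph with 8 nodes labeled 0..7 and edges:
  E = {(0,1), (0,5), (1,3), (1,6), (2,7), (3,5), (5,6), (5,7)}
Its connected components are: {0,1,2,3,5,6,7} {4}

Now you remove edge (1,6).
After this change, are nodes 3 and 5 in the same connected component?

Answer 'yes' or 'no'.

Initial components: {0,1,2,3,5,6,7} {4}
Removing edge (1,6): not a bridge — component count unchanged at 2.
New components: {0,1,2,3,5,6,7} {4}
Are 3 and 5 in the same component? yes

Answer: yes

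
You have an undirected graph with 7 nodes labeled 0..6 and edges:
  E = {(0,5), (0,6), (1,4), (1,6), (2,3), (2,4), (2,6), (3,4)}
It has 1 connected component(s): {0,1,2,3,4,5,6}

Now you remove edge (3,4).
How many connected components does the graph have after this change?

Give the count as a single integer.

Answer: 1

Derivation:
Initial component count: 1
Remove (3,4): not a bridge. Count unchanged: 1.
  After removal, components: {0,1,2,3,4,5,6}
New component count: 1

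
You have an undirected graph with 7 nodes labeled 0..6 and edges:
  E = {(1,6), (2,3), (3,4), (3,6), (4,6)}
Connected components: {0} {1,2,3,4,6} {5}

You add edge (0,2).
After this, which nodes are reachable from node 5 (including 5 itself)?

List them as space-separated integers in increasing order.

Before: nodes reachable from 5: {5}
Adding (0,2): merges two components, but neither contains 5. Reachability from 5 unchanged.
After: nodes reachable from 5: {5}

Answer: 5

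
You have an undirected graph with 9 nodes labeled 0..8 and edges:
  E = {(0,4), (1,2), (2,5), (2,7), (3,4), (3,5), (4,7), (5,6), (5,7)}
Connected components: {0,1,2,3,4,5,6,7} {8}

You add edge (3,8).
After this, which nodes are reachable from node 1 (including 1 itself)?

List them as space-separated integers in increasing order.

Before: nodes reachable from 1: {0,1,2,3,4,5,6,7}
Adding (3,8): merges 1's component with another. Reachability grows.
After: nodes reachable from 1: {0,1,2,3,4,5,6,7,8}

Answer: 0 1 2 3 4 5 6 7 8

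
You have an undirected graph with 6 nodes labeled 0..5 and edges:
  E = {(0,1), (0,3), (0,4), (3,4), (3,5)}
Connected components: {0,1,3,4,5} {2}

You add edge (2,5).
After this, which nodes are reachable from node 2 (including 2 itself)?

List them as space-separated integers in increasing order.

Answer: 0 1 2 3 4 5

Derivation:
Before: nodes reachable from 2: {2}
Adding (2,5): merges 2's component with another. Reachability grows.
After: nodes reachable from 2: {0,1,2,3,4,5}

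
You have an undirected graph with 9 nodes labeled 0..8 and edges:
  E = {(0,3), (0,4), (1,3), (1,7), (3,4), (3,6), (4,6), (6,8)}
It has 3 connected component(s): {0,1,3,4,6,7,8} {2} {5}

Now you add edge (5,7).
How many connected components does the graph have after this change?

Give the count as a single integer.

Initial component count: 3
Add (5,7): merges two components. Count decreases: 3 -> 2.
New component count: 2

Answer: 2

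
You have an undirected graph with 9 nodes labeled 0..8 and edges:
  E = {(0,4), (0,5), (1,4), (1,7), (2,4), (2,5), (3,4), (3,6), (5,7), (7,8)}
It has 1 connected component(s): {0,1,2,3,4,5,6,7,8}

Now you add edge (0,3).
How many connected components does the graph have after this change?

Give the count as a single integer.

Answer: 1

Derivation:
Initial component count: 1
Add (0,3): endpoints already in same component. Count unchanged: 1.
New component count: 1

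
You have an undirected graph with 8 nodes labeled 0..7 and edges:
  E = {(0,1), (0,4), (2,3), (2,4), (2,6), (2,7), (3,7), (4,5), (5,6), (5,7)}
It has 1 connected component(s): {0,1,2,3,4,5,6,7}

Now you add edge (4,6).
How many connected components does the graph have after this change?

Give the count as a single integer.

Initial component count: 1
Add (4,6): endpoints already in same component. Count unchanged: 1.
New component count: 1

Answer: 1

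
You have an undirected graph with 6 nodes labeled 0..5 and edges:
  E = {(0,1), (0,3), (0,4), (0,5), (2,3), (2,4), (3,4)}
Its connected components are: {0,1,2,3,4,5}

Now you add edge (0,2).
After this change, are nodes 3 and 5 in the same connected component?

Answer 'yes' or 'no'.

Initial components: {0,1,2,3,4,5}
Adding edge (0,2): both already in same component {0,1,2,3,4,5}. No change.
New components: {0,1,2,3,4,5}
Are 3 and 5 in the same component? yes

Answer: yes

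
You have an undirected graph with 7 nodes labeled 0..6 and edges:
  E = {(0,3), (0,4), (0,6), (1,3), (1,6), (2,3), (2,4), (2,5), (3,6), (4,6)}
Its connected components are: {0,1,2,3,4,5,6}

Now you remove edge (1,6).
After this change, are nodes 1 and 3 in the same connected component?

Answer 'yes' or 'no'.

Initial components: {0,1,2,3,4,5,6}
Removing edge (1,6): not a bridge — component count unchanged at 1.
New components: {0,1,2,3,4,5,6}
Are 1 and 3 in the same component? yes

Answer: yes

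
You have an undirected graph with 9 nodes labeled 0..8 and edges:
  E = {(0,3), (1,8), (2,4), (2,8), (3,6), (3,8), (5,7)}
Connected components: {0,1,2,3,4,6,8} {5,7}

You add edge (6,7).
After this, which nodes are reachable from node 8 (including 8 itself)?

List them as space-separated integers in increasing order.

Answer: 0 1 2 3 4 5 6 7 8

Derivation:
Before: nodes reachable from 8: {0,1,2,3,4,6,8}
Adding (6,7): merges 8's component with another. Reachability grows.
After: nodes reachable from 8: {0,1,2,3,4,5,6,7,8}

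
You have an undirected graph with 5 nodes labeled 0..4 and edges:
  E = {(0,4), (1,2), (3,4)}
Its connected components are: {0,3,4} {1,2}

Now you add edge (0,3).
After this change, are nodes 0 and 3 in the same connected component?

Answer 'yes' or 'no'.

Initial components: {0,3,4} {1,2}
Adding edge (0,3): both already in same component {0,3,4}. No change.
New components: {0,3,4} {1,2}
Are 0 and 3 in the same component? yes

Answer: yes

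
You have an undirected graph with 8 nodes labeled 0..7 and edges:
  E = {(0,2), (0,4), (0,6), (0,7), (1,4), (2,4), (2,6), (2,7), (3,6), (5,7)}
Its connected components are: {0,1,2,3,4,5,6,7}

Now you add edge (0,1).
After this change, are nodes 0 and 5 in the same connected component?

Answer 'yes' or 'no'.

Initial components: {0,1,2,3,4,5,6,7}
Adding edge (0,1): both already in same component {0,1,2,3,4,5,6,7}. No change.
New components: {0,1,2,3,4,5,6,7}
Are 0 and 5 in the same component? yes

Answer: yes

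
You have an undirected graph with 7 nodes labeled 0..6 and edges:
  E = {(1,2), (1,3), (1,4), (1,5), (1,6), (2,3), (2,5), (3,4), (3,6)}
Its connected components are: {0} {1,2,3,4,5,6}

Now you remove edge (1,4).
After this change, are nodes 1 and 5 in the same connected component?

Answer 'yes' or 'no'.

Initial components: {0} {1,2,3,4,5,6}
Removing edge (1,4): not a bridge — component count unchanged at 2.
New components: {0} {1,2,3,4,5,6}
Are 1 and 5 in the same component? yes

Answer: yes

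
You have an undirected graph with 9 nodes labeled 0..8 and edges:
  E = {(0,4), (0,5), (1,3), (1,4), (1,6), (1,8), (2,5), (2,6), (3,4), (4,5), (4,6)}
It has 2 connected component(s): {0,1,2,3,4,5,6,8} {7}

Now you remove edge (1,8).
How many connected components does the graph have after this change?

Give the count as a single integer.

Initial component count: 2
Remove (1,8): it was a bridge. Count increases: 2 -> 3.
  After removal, components: {0,1,2,3,4,5,6} {7} {8}
New component count: 3

Answer: 3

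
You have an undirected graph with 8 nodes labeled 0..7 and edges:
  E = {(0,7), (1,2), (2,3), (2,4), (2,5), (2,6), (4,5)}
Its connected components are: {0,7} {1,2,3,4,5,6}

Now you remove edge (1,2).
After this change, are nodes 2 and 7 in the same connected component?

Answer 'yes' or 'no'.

Answer: no

Derivation:
Initial components: {0,7} {1,2,3,4,5,6}
Removing edge (1,2): it was a bridge — component count 2 -> 3.
New components: {0,7} {1} {2,3,4,5,6}
Are 2 and 7 in the same component? no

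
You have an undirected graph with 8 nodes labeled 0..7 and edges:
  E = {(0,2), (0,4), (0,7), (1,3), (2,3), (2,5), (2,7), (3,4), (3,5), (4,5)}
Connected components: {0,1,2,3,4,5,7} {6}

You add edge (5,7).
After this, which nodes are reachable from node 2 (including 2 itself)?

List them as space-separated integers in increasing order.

Before: nodes reachable from 2: {0,1,2,3,4,5,7}
Adding (5,7): both endpoints already in same component. Reachability from 2 unchanged.
After: nodes reachable from 2: {0,1,2,3,4,5,7}

Answer: 0 1 2 3 4 5 7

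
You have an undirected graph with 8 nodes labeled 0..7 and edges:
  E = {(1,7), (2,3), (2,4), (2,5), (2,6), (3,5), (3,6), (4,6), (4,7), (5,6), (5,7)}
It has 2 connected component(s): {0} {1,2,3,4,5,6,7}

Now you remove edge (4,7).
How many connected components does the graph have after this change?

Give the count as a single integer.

Answer: 2

Derivation:
Initial component count: 2
Remove (4,7): not a bridge. Count unchanged: 2.
  After removal, components: {0} {1,2,3,4,5,6,7}
New component count: 2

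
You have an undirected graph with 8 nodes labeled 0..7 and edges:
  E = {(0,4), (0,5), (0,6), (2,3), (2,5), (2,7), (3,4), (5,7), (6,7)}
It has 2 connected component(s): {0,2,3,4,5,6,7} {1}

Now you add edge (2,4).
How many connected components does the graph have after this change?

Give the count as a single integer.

Initial component count: 2
Add (2,4): endpoints already in same component. Count unchanged: 2.
New component count: 2

Answer: 2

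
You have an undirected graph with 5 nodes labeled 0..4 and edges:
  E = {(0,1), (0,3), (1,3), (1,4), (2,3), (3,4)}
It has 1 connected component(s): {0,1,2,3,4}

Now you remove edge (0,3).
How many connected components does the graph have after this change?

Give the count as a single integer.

Answer: 1

Derivation:
Initial component count: 1
Remove (0,3): not a bridge. Count unchanged: 1.
  After removal, components: {0,1,2,3,4}
New component count: 1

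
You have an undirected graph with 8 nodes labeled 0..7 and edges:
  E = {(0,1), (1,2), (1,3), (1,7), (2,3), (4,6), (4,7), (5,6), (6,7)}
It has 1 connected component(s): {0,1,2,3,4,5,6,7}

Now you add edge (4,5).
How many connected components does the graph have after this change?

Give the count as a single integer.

Answer: 1

Derivation:
Initial component count: 1
Add (4,5): endpoints already in same component. Count unchanged: 1.
New component count: 1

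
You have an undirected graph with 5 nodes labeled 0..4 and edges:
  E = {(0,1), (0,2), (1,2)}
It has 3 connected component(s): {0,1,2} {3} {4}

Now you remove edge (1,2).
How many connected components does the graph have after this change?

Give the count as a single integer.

Initial component count: 3
Remove (1,2): not a bridge. Count unchanged: 3.
  After removal, components: {0,1,2} {3} {4}
New component count: 3

Answer: 3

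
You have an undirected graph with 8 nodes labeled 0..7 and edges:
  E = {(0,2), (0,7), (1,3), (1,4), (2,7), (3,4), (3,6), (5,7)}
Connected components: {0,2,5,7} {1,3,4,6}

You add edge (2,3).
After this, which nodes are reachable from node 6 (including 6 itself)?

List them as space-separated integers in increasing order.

Before: nodes reachable from 6: {1,3,4,6}
Adding (2,3): merges 6's component with another. Reachability grows.
After: nodes reachable from 6: {0,1,2,3,4,5,6,7}

Answer: 0 1 2 3 4 5 6 7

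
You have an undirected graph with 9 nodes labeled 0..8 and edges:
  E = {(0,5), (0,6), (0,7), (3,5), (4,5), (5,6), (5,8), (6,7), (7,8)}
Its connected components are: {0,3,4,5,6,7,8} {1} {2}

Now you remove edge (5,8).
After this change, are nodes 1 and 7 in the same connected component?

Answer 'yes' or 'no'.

Initial components: {0,3,4,5,6,7,8} {1} {2}
Removing edge (5,8): not a bridge — component count unchanged at 3.
New components: {0,3,4,5,6,7,8} {1} {2}
Are 1 and 7 in the same component? no

Answer: no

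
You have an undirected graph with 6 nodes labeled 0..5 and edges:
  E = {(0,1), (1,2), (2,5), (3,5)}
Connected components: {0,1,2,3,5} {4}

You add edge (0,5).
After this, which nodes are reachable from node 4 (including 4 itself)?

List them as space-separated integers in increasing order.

Before: nodes reachable from 4: {4}
Adding (0,5): both endpoints already in same component. Reachability from 4 unchanged.
After: nodes reachable from 4: {4}

Answer: 4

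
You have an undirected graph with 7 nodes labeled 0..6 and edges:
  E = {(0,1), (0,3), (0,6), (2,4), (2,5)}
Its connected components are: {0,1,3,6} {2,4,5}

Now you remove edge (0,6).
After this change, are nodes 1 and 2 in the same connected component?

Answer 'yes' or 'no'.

Initial components: {0,1,3,6} {2,4,5}
Removing edge (0,6): it was a bridge — component count 2 -> 3.
New components: {0,1,3} {2,4,5} {6}
Are 1 and 2 in the same component? no

Answer: no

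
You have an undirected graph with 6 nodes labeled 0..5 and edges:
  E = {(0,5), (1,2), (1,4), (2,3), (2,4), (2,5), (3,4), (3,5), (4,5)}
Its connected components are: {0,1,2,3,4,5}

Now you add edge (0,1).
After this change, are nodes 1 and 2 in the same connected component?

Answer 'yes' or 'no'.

Initial components: {0,1,2,3,4,5}
Adding edge (0,1): both already in same component {0,1,2,3,4,5}. No change.
New components: {0,1,2,3,4,5}
Are 1 and 2 in the same component? yes

Answer: yes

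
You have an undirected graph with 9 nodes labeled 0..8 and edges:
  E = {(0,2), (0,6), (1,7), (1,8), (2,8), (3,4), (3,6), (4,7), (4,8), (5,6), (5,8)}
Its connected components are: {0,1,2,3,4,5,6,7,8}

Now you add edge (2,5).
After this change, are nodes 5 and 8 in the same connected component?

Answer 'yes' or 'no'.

Initial components: {0,1,2,3,4,5,6,7,8}
Adding edge (2,5): both already in same component {0,1,2,3,4,5,6,7,8}. No change.
New components: {0,1,2,3,4,5,6,7,8}
Are 5 and 8 in the same component? yes

Answer: yes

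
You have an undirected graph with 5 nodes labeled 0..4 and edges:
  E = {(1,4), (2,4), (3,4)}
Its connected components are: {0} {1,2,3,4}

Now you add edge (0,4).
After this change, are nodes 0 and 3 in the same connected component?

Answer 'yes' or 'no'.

Answer: yes

Derivation:
Initial components: {0} {1,2,3,4}
Adding edge (0,4): merges {0} and {1,2,3,4}.
New components: {0,1,2,3,4}
Are 0 and 3 in the same component? yes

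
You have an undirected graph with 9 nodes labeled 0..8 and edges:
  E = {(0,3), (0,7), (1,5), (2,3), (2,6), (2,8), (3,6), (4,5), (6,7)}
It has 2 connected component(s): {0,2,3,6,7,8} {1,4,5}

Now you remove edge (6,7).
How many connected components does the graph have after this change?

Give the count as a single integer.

Answer: 2

Derivation:
Initial component count: 2
Remove (6,7): not a bridge. Count unchanged: 2.
  After removal, components: {0,2,3,6,7,8} {1,4,5}
New component count: 2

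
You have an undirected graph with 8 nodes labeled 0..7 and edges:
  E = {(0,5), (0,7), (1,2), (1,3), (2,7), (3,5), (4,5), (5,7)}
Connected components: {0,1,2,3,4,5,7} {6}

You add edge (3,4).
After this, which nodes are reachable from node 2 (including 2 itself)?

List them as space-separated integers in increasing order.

Answer: 0 1 2 3 4 5 7

Derivation:
Before: nodes reachable from 2: {0,1,2,3,4,5,7}
Adding (3,4): both endpoints already in same component. Reachability from 2 unchanged.
After: nodes reachable from 2: {0,1,2,3,4,5,7}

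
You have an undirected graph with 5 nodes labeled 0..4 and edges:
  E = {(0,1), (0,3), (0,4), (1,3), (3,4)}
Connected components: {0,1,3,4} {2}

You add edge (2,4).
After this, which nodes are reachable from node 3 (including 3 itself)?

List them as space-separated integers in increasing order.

Answer: 0 1 2 3 4

Derivation:
Before: nodes reachable from 3: {0,1,3,4}
Adding (2,4): merges 3's component with another. Reachability grows.
After: nodes reachable from 3: {0,1,2,3,4}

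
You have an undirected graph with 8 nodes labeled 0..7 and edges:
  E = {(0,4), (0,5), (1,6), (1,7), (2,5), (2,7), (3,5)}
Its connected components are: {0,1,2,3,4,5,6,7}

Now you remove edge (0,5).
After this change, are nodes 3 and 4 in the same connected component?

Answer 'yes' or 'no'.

Answer: no

Derivation:
Initial components: {0,1,2,3,4,5,6,7}
Removing edge (0,5): it was a bridge — component count 1 -> 2.
New components: {0,4} {1,2,3,5,6,7}
Are 3 and 4 in the same component? no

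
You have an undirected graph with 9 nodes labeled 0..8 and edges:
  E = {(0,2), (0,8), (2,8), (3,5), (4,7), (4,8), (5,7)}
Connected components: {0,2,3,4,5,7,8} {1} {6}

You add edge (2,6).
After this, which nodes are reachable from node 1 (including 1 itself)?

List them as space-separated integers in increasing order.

Answer: 1

Derivation:
Before: nodes reachable from 1: {1}
Adding (2,6): merges two components, but neither contains 1. Reachability from 1 unchanged.
After: nodes reachable from 1: {1}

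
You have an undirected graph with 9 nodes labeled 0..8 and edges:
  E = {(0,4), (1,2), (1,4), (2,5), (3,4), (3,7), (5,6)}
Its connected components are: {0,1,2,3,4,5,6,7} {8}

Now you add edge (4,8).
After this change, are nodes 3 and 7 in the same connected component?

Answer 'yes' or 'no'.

Initial components: {0,1,2,3,4,5,6,7} {8}
Adding edge (4,8): merges {0,1,2,3,4,5,6,7} and {8}.
New components: {0,1,2,3,4,5,6,7,8}
Are 3 and 7 in the same component? yes

Answer: yes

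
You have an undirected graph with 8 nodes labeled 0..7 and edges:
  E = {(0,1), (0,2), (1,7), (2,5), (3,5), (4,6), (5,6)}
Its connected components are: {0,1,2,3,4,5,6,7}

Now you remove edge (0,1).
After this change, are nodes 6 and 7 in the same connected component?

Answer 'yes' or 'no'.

Answer: no

Derivation:
Initial components: {0,1,2,3,4,5,6,7}
Removing edge (0,1): it was a bridge — component count 1 -> 2.
New components: {0,2,3,4,5,6} {1,7}
Are 6 and 7 in the same component? no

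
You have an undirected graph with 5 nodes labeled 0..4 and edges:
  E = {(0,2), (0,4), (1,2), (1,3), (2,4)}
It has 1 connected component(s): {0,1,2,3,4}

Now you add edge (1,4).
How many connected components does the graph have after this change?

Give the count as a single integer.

Answer: 1

Derivation:
Initial component count: 1
Add (1,4): endpoints already in same component. Count unchanged: 1.
New component count: 1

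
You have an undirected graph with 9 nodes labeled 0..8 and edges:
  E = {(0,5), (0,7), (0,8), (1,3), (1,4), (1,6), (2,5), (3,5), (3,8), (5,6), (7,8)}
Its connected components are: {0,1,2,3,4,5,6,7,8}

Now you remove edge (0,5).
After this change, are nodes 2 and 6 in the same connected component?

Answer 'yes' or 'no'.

Initial components: {0,1,2,3,4,5,6,7,8}
Removing edge (0,5): not a bridge — component count unchanged at 1.
New components: {0,1,2,3,4,5,6,7,8}
Are 2 and 6 in the same component? yes

Answer: yes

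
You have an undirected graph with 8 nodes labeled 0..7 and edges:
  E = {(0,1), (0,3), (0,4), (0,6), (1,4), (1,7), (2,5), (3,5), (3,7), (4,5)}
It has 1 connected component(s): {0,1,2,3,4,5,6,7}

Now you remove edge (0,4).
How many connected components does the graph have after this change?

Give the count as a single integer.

Initial component count: 1
Remove (0,4): not a bridge. Count unchanged: 1.
  After removal, components: {0,1,2,3,4,5,6,7}
New component count: 1

Answer: 1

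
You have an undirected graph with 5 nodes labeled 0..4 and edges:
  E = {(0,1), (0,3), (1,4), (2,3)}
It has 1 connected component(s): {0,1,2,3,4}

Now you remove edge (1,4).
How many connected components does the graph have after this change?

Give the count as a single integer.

Answer: 2

Derivation:
Initial component count: 1
Remove (1,4): it was a bridge. Count increases: 1 -> 2.
  After removal, components: {0,1,2,3} {4}
New component count: 2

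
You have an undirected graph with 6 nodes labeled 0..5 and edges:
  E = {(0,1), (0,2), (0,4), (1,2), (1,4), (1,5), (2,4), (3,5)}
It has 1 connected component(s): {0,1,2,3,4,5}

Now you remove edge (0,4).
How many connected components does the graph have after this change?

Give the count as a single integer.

Initial component count: 1
Remove (0,4): not a bridge. Count unchanged: 1.
  After removal, components: {0,1,2,3,4,5}
New component count: 1

Answer: 1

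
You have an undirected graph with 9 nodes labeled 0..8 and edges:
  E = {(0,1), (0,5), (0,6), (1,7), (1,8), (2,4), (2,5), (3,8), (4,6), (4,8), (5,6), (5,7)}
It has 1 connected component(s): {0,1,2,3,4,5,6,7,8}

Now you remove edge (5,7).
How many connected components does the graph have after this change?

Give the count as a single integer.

Initial component count: 1
Remove (5,7): not a bridge. Count unchanged: 1.
  After removal, components: {0,1,2,3,4,5,6,7,8}
New component count: 1

Answer: 1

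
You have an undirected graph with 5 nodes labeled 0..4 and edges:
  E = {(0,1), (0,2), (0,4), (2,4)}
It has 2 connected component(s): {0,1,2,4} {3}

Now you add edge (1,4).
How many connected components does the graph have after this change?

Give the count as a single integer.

Answer: 2

Derivation:
Initial component count: 2
Add (1,4): endpoints already in same component. Count unchanged: 2.
New component count: 2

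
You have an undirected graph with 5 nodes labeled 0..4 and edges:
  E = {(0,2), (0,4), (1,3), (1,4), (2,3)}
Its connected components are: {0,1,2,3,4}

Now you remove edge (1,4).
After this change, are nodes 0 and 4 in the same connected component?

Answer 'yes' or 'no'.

Answer: yes

Derivation:
Initial components: {0,1,2,3,4}
Removing edge (1,4): not a bridge — component count unchanged at 1.
New components: {0,1,2,3,4}
Are 0 and 4 in the same component? yes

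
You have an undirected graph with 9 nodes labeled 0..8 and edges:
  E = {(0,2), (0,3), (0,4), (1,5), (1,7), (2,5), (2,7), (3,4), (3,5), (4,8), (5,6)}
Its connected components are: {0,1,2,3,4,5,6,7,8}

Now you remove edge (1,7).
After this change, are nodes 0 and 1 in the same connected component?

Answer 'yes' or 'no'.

Answer: yes

Derivation:
Initial components: {0,1,2,3,4,5,6,7,8}
Removing edge (1,7): not a bridge — component count unchanged at 1.
New components: {0,1,2,3,4,5,6,7,8}
Are 0 and 1 in the same component? yes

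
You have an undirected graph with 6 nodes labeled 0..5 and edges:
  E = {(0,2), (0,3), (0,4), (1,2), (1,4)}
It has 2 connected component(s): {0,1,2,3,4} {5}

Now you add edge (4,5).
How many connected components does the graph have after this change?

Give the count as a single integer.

Answer: 1

Derivation:
Initial component count: 2
Add (4,5): merges two components. Count decreases: 2 -> 1.
New component count: 1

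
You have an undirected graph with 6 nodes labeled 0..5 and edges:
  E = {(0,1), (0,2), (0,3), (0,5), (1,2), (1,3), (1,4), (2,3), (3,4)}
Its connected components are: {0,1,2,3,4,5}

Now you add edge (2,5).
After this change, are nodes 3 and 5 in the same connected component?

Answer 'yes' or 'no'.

Answer: yes

Derivation:
Initial components: {0,1,2,3,4,5}
Adding edge (2,5): both already in same component {0,1,2,3,4,5}. No change.
New components: {0,1,2,3,4,5}
Are 3 and 5 in the same component? yes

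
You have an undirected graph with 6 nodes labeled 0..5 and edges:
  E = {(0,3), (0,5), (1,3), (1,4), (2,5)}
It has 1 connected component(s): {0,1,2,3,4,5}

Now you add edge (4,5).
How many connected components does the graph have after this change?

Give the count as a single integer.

Answer: 1

Derivation:
Initial component count: 1
Add (4,5): endpoints already in same component. Count unchanged: 1.
New component count: 1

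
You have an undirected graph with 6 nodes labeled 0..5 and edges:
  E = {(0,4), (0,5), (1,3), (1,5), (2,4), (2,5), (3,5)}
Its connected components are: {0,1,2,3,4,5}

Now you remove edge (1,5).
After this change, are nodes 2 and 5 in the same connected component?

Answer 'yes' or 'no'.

Answer: yes

Derivation:
Initial components: {0,1,2,3,4,5}
Removing edge (1,5): not a bridge — component count unchanged at 1.
New components: {0,1,2,3,4,5}
Are 2 and 5 in the same component? yes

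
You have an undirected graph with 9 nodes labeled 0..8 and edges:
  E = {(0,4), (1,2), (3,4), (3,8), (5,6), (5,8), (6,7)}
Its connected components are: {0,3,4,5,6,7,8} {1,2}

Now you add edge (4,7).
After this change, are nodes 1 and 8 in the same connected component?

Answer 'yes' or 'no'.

Answer: no

Derivation:
Initial components: {0,3,4,5,6,7,8} {1,2}
Adding edge (4,7): both already in same component {0,3,4,5,6,7,8}. No change.
New components: {0,3,4,5,6,7,8} {1,2}
Are 1 and 8 in the same component? no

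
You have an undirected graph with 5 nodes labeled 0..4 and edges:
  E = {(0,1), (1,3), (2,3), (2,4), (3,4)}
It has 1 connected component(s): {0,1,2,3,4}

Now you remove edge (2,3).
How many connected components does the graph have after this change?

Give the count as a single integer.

Answer: 1

Derivation:
Initial component count: 1
Remove (2,3): not a bridge. Count unchanged: 1.
  After removal, components: {0,1,2,3,4}
New component count: 1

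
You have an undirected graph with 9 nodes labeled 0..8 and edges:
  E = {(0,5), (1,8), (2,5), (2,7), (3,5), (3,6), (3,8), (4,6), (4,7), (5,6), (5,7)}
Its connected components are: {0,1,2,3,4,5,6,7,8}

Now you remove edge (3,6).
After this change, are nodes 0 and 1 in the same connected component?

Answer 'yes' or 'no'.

Initial components: {0,1,2,3,4,5,6,7,8}
Removing edge (3,6): not a bridge — component count unchanged at 1.
New components: {0,1,2,3,4,5,6,7,8}
Are 0 and 1 in the same component? yes

Answer: yes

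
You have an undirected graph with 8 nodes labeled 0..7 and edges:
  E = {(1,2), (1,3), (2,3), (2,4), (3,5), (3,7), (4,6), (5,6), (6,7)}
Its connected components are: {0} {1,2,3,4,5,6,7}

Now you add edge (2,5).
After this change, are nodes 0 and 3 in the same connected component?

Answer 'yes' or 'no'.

Initial components: {0} {1,2,3,4,5,6,7}
Adding edge (2,5): both already in same component {1,2,3,4,5,6,7}. No change.
New components: {0} {1,2,3,4,5,6,7}
Are 0 and 3 in the same component? no

Answer: no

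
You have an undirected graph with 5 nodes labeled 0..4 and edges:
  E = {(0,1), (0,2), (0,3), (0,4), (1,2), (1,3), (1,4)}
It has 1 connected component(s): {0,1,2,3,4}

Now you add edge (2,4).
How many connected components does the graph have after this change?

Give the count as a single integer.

Answer: 1

Derivation:
Initial component count: 1
Add (2,4): endpoints already in same component. Count unchanged: 1.
New component count: 1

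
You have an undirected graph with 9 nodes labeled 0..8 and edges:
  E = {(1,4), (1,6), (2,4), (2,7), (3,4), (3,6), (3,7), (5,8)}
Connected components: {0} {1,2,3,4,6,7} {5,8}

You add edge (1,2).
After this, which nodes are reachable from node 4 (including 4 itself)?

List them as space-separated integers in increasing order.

Answer: 1 2 3 4 6 7

Derivation:
Before: nodes reachable from 4: {1,2,3,4,6,7}
Adding (1,2): both endpoints already in same component. Reachability from 4 unchanged.
After: nodes reachable from 4: {1,2,3,4,6,7}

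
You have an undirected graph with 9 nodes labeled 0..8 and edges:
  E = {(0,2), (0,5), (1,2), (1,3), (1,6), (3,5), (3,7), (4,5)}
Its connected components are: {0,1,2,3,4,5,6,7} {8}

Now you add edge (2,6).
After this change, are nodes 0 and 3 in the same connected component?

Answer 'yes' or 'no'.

Initial components: {0,1,2,3,4,5,6,7} {8}
Adding edge (2,6): both already in same component {0,1,2,3,4,5,6,7}. No change.
New components: {0,1,2,3,4,5,6,7} {8}
Are 0 and 3 in the same component? yes

Answer: yes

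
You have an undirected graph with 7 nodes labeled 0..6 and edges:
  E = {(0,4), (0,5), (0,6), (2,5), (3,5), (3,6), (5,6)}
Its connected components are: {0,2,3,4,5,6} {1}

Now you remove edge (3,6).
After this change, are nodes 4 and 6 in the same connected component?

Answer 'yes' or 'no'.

Initial components: {0,2,3,4,5,6} {1}
Removing edge (3,6): not a bridge — component count unchanged at 2.
New components: {0,2,3,4,5,6} {1}
Are 4 and 6 in the same component? yes

Answer: yes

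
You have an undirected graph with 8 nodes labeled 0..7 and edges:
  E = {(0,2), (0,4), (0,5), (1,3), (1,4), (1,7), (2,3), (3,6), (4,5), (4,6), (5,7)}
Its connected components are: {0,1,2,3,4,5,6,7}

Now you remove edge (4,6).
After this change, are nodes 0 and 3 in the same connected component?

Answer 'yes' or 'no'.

Answer: yes

Derivation:
Initial components: {0,1,2,3,4,5,6,7}
Removing edge (4,6): not a bridge — component count unchanged at 1.
New components: {0,1,2,3,4,5,6,7}
Are 0 and 3 in the same component? yes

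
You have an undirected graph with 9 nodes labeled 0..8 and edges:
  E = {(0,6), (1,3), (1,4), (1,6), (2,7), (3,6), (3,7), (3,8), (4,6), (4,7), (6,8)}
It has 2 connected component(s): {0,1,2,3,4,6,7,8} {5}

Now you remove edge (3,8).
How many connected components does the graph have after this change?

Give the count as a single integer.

Answer: 2

Derivation:
Initial component count: 2
Remove (3,8): not a bridge. Count unchanged: 2.
  After removal, components: {0,1,2,3,4,6,7,8} {5}
New component count: 2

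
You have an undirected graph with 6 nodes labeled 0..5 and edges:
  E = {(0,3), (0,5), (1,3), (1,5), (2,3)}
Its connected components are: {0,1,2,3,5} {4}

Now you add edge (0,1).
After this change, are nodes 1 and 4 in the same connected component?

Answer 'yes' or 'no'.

Initial components: {0,1,2,3,5} {4}
Adding edge (0,1): both already in same component {0,1,2,3,5}. No change.
New components: {0,1,2,3,5} {4}
Are 1 and 4 in the same component? no

Answer: no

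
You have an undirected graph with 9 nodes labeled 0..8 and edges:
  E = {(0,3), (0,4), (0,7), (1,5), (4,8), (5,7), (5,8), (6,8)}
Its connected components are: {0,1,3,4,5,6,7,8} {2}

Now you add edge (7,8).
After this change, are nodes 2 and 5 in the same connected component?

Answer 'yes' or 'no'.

Answer: no

Derivation:
Initial components: {0,1,3,4,5,6,7,8} {2}
Adding edge (7,8): both already in same component {0,1,3,4,5,6,7,8}. No change.
New components: {0,1,3,4,5,6,7,8} {2}
Are 2 and 5 in the same component? no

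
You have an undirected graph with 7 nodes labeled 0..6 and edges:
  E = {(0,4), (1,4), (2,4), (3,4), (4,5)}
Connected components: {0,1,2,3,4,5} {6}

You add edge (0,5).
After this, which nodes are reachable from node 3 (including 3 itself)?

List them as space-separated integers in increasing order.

Before: nodes reachable from 3: {0,1,2,3,4,5}
Adding (0,5): both endpoints already in same component. Reachability from 3 unchanged.
After: nodes reachable from 3: {0,1,2,3,4,5}

Answer: 0 1 2 3 4 5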